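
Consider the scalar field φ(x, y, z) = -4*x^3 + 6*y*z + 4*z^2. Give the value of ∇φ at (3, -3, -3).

∂φ/∂x = -12*x^2
∂φ/∂y = 6*z
∂φ/∂z = 6*y + 8*z
∇φ = (-12*x^2, 6*z, 6*y + 8*z)
At (3, -3, -3): (-108, -18, -42).

(-108, -18, -42)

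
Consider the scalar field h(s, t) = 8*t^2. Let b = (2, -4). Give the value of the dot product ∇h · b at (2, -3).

192

∂h/∂s = 0
∂h/∂t = 16*t
∇h at (2, -3) = (0, -48)
∇h · b = (0)(2) + (-48)(-4) = 192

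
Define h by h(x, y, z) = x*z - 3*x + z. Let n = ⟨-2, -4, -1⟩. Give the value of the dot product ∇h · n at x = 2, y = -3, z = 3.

∂h/∂x = z - 3
∂h/∂y = 0
∂h/∂z = x + 1
∇h at (2, -3, 3) = (0, 0, 3)
∇h · n = (0)(-2) + (0)(-4) + (3)(-1) = -3

-3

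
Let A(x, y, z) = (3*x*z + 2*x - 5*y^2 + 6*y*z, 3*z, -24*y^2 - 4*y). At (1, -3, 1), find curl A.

(∇×A)₁ = ∂A₃/∂y − ∂A₂/∂z = -48*y - 7
(∇×A)₂ = ∂A₁/∂z − ∂A₃/∂x = 3*x + 6*y
(∇×A)₃ = ∂A₂/∂x − ∂A₁/∂y = 10*y - 6*z
∇×A = (-48*y - 7, 3*x + 6*y, 10*y - 6*z)
At (1, -3, 1): (137, -15, -36).

(137, -15, -36)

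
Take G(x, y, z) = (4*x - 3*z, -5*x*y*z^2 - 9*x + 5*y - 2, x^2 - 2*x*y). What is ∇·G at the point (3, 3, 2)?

-51

∂G₁/∂x = 4
∂G₂/∂y = -5*x*z^2 + 5
∂G₃/∂z = 0
∇·G = -5*x*z^2 + 9
At (3, 3, 2): -51.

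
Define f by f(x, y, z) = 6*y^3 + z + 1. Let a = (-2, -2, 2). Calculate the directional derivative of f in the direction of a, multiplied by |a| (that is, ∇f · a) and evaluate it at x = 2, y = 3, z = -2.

∂f/∂x = 0
∂f/∂y = 18*y^2
∂f/∂z = 1
∇f at (2, 3, -2) = (0, 162, 1)
∇f · a = (0)(-2) + (162)(-2) + (1)(2) = -322

-322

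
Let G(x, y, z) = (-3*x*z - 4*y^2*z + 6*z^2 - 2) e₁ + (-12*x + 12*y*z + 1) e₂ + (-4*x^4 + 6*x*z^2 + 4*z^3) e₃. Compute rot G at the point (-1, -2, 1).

(∇×G)₁ = ∂G₃/∂y − ∂G₂/∂z = -12*y
(∇×G)₂ = ∂G₁/∂z − ∂G₃/∂x = 16*x^3 - 3*x - 4*y^2 - 6*z^2 + 12*z
(∇×G)₃ = ∂G₂/∂x − ∂G₁/∂y = 8*y*z - 12
∇×G = (-12*y, 16*x^3 - 3*x - 4*y^2 - 6*z^2 + 12*z, 8*y*z - 12)
At (-1, -2, 1): (24, -23, -28).

(24, -23, -28)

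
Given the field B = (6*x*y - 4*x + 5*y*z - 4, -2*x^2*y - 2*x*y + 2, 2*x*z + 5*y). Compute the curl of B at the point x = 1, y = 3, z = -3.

(∇×B)₁ = ∂B₃/∂y − ∂B₂/∂z = 5
(∇×B)₂ = ∂B₁/∂z − ∂B₃/∂x = 5*y - 2*z
(∇×B)₃ = ∂B₂/∂x − ∂B₁/∂y = -4*x*y - 6*x - 2*y - 5*z
∇×B = (5, 5*y - 2*z, -4*x*y - 6*x - 2*y - 5*z)
At (1, 3, -3): (5, 21, -9).

(5, 21, -9)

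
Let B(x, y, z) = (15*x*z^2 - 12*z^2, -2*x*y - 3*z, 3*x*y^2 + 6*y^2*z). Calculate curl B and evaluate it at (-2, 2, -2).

(-69, 156, -4)

(∇×B)₁ = ∂B₃/∂y − ∂B₂/∂z = 6*x*y + 12*y*z + 3
(∇×B)₂ = ∂B₁/∂z − ∂B₃/∂x = 30*x*z - 3*y^2 - 24*z
(∇×B)₃ = ∂B₂/∂x − ∂B₁/∂y = -2*y
∇×B = (6*x*y + 12*y*z + 3, 30*x*z - 3*y^2 - 24*z, -2*y)
At (-2, 2, -2): (-69, 156, -4).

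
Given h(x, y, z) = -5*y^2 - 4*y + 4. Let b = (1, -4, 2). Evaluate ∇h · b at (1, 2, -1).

96

∂h/∂x = 0
∂h/∂y = -10*y - 4
∂h/∂z = 0
∇h at (1, 2, -1) = (0, -24, 0)
∇h · b = (0)(1) + (-24)(-4) + (0)(2) = 96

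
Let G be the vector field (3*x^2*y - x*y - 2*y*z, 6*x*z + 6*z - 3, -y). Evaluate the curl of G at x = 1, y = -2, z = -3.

(-13, 4, -26)

(∇×G)₁ = ∂G₃/∂y − ∂G₂/∂z = -6*x - 7
(∇×G)₂ = ∂G₁/∂z − ∂G₃/∂x = -2*y
(∇×G)₃ = ∂G₂/∂x − ∂G₁/∂y = -3*x^2 + x + 8*z
∇×G = (-6*x - 7, -2*y, -3*x^2 + x + 8*z)
At (1, -2, -3): (-13, 4, -26).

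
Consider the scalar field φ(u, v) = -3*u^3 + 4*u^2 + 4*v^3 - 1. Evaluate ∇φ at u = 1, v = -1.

∂φ/∂u = -9*u^2 + 8*u
∂φ/∂v = 12*v^2
∇φ = (-9*u^2 + 8*u, 12*v^2)
At (1, -1): (-1, 12).

(-1, 12)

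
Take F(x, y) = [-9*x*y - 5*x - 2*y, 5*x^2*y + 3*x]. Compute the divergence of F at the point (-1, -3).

27

∂F₁/∂x = -9*y - 5
∂F₂/∂y = 5*x^2
∇·F = 5*x^2 - 9*y - 5
At (-1, -3): 27.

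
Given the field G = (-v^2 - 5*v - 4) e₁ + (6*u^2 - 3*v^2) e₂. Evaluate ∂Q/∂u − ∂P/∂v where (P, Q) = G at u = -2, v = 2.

-15

∂G₂/∂u = 12*u
∂G₁/∂v = -2*v - 5
Scalar curl = 12*u + 2*v + 5
At (-2, 2): -15.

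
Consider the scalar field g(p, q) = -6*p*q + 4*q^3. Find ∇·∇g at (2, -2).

∂²g/∂p² = 0
∂²g/∂q² = 24*q
∇²g = 24*q
At (2, -2): -48.

-48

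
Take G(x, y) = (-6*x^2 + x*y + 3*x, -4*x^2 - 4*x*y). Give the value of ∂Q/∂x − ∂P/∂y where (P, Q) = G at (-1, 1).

∂G₂/∂x = -8*x - 4*y
∂G₁/∂y = x
Scalar curl = -9*x - 4*y
At (-1, 1): 5.

5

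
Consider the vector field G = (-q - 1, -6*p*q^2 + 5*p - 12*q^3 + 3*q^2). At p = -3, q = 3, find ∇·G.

∂G₁/∂p = 0
∂G₂/∂q = -12*p*q - 36*q^2 + 6*q
∇·G = -12*p*q - 36*q^2 + 6*q
At (-3, 3): -198.

-198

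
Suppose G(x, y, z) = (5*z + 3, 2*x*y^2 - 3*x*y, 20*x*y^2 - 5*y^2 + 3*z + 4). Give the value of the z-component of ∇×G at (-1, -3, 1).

27

(∇×G)_3 = ∂G₂/∂x − ∂G₁/∂y
= 2*y^2 - 3*y − (0)
= 2*y^2 - 3*y
At (-1, -3, 1): 27.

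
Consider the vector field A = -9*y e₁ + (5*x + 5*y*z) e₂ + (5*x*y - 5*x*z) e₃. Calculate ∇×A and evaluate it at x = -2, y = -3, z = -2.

(∇×A)₁ = ∂A₃/∂y − ∂A₂/∂z = 5*x - 5*y
(∇×A)₂ = ∂A₁/∂z − ∂A₃/∂x = -5*y + 5*z
(∇×A)₃ = ∂A₂/∂x − ∂A₁/∂y = 14
∇×A = (5*x - 5*y, -5*y + 5*z, 14)
At (-2, -3, -2): (5, 5, 14).

(5, 5, 14)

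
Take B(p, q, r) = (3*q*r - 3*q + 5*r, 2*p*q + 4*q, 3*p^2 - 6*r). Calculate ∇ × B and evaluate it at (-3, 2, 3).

(∇×B)₁ = ∂B₃/∂q − ∂B₂/∂r = 0
(∇×B)₂ = ∂B₁/∂r − ∂B₃/∂p = -6*p + 3*q + 5
(∇×B)₃ = ∂B₂/∂p − ∂B₁/∂q = 2*q - 3*r + 3
∇×B = (0, -6*p + 3*q + 5, 2*q - 3*r + 3)
At (-3, 2, 3): (0, 29, -2).

(0, 29, -2)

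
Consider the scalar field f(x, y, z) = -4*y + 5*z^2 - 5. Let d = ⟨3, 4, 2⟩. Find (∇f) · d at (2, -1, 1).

∂f/∂x = 0
∂f/∂y = -4
∂f/∂z = 10*z
∇f at (2, -1, 1) = (0, -4, 10)
∇f · d = (0)(3) + (-4)(4) + (10)(2) = 4

4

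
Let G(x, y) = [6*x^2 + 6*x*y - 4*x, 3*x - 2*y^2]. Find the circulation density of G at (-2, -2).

15

∂G₂/∂x = 3
∂G₁/∂y = 6*x
Scalar curl = -6*x + 3
At (-2, -2): 15.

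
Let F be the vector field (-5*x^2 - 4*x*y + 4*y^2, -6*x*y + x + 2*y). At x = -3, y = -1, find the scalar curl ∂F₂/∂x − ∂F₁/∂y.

3

∂F₂/∂x = -6*y + 1
∂F₁/∂y = -4*x + 8*y
Scalar curl = 4*x - 14*y + 1
At (-3, -1): 3.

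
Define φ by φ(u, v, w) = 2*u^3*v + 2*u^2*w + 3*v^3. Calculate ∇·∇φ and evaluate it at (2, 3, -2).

118

∂²φ/∂u² = 4*(3*u*v + w)
∂²φ/∂v² = 18*v
∂²φ/∂w² = 0
∇²φ = 12*u*v + 18*v + 4*w
At (2, 3, -2): 118.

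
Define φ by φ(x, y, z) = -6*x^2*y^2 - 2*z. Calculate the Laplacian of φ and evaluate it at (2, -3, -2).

-156

∂²φ/∂x² = -12*y^2
∂²φ/∂y² = -12*x^2
∂²φ/∂z² = 0
∇²φ = -12*x^2 - 12*y^2
At (2, -3, -2): -156.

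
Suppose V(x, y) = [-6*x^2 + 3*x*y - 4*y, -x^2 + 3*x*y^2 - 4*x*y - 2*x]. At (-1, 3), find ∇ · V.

∂V₁/∂x = -12*x + 3*y
∂V₂/∂y = 6*x*y - 4*x
∇·V = 6*x*y - 16*x + 3*y
At (-1, 3): 7.

7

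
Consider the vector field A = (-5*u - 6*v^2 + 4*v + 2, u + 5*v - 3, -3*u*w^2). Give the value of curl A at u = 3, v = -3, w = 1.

(0, 3, -39)

(∇×A)₁ = ∂A₃/∂v − ∂A₂/∂w = 0
(∇×A)₂ = ∂A₁/∂w − ∂A₃/∂u = 3*w^2
(∇×A)₃ = ∂A₂/∂u − ∂A₁/∂v = 12*v - 3
∇×A = (0, 3*w^2, 12*v - 3)
At (3, -3, 1): (0, 3, -39).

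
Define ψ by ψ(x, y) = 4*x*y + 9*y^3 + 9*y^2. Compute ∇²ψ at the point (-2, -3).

-144

∂²ψ/∂x² = 0
∂²ψ/∂y² = 18*(3*y + 1)
∇²ψ = 54*y + 18
At (-2, -3): -144.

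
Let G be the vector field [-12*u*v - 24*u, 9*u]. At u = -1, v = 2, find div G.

-48

∂G₁/∂u = -12*v - 24
∂G₂/∂v = 0
∇·G = -12*v - 24
At (-1, 2): -48.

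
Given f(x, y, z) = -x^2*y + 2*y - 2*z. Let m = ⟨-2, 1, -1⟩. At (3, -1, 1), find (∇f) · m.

-17

∂f/∂x = -2*x*y
∂f/∂y = -x^2 + 2
∂f/∂z = -2
∇f at (3, -1, 1) = (6, -7, -2)
∇f · m = (6)(-2) + (-7)(1) + (-2)(-1) = -17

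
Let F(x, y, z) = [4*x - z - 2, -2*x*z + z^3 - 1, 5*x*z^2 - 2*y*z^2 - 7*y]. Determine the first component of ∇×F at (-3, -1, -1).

(∇×F)_1 = ∂F₃/∂y − ∂F₂/∂z
= -2*z^2 - 7 − (-2*x + 3*z^2)
= 2*x - 5*z^2 - 7
At (-3, -1, -1): -18.

-18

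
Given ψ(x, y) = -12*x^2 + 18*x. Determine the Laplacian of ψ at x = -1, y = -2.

-24

∂²ψ/∂x² = -24
∂²ψ/∂y² = 0
∇²ψ = -24
At (-1, -2): -24.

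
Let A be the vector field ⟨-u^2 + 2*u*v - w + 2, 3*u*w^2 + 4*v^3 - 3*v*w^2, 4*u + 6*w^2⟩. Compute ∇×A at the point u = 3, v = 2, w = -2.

(12, -5, 6)

(∇×A)₁ = ∂A₃/∂v − ∂A₂/∂w = -6*u*w + 6*v*w
(∇×A)₂ = ∂A₁/∂w − ∂A₃/∂u = -5
(∇×A)₃ = ∂A₂/∂u − ∂A₁/∂v = -2*u + 3*w^2
∇×A = (-6*u*w + 6*v*w, -5, -2*u + 3*w^2)
At (3, 2, -2): (12, -5, 6).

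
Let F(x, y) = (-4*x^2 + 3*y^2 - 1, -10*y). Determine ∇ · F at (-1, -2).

∂F₁/∂x = -8*x
∂F₂/∂y = -10
∇·F = -8*x - 10
At (-1, -2): -2.

-2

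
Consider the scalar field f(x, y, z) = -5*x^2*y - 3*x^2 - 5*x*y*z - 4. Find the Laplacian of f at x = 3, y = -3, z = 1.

∂²f/∂x² = -2*(5*y + 3)
∂²f/∂y² = 0
∂²f/∂z² = 0
∇²f = -10*y - 6
At (3, -3, 1): 24.

24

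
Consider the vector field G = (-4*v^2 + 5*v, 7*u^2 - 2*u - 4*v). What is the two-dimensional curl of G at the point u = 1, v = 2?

∂G₂/∂u = 14*u - 2
∂G₁/∂v = -8*v + 5
Scalar curl = 14*u + 8*v - 7
At (1, 2): 23.

23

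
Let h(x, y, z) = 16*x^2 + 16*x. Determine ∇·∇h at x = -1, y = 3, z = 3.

32

∂²h/∂x² = 32
∂²h/∂y² = 0
∂²h/∂z² = 0
∇²h = 32
At (-1, 3, 3): 32.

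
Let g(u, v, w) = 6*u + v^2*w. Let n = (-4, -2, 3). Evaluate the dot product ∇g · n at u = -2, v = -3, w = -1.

∂g/∂u = 6
∂g/∂v = 2*v*w
∂g/∂w = v^2
∇g at (-2, -3, -1) = (6, 6, 9)
∇g · n = (6)(-4) + (6)(-2) + (9)(3) = -9

-9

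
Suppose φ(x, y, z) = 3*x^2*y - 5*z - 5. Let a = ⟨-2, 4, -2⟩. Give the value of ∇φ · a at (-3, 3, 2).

∂φ/∂x = 6*x*y
∂φ/∂y = 3*x^2
∂φ/∂z = -5
∇φ at (-3, 3, 2) = (-54, 27, -5)
∇φ · a = (-54)(-2) + (27)(4) + (-5)(-2) = 226

226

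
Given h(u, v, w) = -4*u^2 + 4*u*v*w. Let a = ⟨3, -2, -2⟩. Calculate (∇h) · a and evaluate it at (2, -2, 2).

∂h/∂u = -8*u + 4*v*w
∂h/∂v = 4*u*w
∂h/∂w = 4*u*v
∇h at (2, -2, 2) = (-32, 16, -16)
∇h · a = (-32)(3) + (16)(-2) + (-16)(-2) = -96

-96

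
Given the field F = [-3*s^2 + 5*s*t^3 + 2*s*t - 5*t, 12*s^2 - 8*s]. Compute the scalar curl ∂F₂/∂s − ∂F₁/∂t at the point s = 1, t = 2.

∂F₂/∂s = 24*s - 8
∂F₁/∂t = 15*s*t^2 + 2*s - 5
Scalar curl = -15*s*t^2 + 22*s - 3
At (1, 2): -41.

-41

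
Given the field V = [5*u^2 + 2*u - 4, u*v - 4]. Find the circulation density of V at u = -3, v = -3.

-3

∂V₂/∂u = v
∂V₁/∂v = 0
Scalar curl = v
At (-3, -3): -3.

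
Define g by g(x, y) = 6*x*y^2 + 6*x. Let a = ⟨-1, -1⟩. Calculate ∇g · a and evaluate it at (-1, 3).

-24

∂g/∂x = 6*y^2 + 6
∂g/∂y = 12*x*y
∇g at (-1, 3) = (60, -36)
∇g · a = (60)(-1) + (-36)(-1) = -24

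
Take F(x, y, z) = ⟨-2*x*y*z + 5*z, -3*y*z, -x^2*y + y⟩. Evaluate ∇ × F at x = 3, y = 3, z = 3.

(1, 5, 18)

(∇×F)₁ = ∂F₃/∂y − ∂F₂/∂z = -x^2 + 3*y + 1
(∇×F)₂ = ∂F₁/∂z − ∂F₃/∂x = 5
(∇×F)₃ = ∂F₂/∂x − ∂F₁/∂y = 2*x*z
∇×F = (-x^2 + 3*y + 1, 5, 2*x*z)
At (3, 3, 3): (1, 5, 18).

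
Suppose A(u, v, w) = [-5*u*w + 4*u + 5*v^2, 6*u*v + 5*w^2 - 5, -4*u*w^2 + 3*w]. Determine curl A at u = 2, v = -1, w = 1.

(∇×A)₁ = ∂A₃/∂v − ∂A₂/∂w = -10*w
(∇×A)₂ = ∂A₁/∂w − ∂A₃/∂u = -5*u + 4*w^2
(∇×A)₃ = ∂A₂/∂u − ∂A₁/∂v = -4*v
∇×A = (-10*w, -5*u + 4*w^2, -4*v)
At (2, -1, 1): (-10, -6, 4).

(-10, -6, 4)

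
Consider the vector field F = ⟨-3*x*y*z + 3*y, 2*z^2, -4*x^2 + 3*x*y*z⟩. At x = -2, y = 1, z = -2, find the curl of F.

(∇×F)₁ = ∂F₃/∂y − ∂F₂/∂z = 3*x*z - 4*z
(∇×F)₂ = ∂F₁/∂z − ∂F₃/∂x = -3*x*y + 8*x - 3*y*z
(∇×F)₃ = ∂F₂/∂x − ∂F₁/∂y = 3*x*z - 3
∇×F = (3*x*z - 4*z, -3*x*y + 8*x - 3*y*z, 3*x*z - 3)
At (-2, 1, -2): (20, -4, 9).

(20, -4, 9)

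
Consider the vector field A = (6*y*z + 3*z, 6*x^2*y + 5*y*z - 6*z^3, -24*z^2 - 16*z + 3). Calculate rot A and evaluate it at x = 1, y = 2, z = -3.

(∇×A)₁ = ∂A₃/∂y − ∂A₂/∂z = -5*y + 18*z^2
(∇×A)₂ = ∂A₁/∂z − ∂A₃/∂x = 6*y + 3
(∇×A)₃ = ∂A₂/∂x − ∂A₁/∂y = 12*x*y - 6*z
∇×A = (-5*y + 18*z^2, 6*y + 3, 12*x*y - 6*z)
At (1, 2, -3): (152, 15, 42).

(152, 15, 42)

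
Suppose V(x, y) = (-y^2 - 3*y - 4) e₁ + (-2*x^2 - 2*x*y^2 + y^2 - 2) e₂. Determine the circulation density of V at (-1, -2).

∂V₂/∂x = -4*x - 2*y^2
∂V₁/∂y = -2*y - 3
Scalar curl = -4*x - 2*y^2 + 2*y + 3
At (-1, -2): -5.

-5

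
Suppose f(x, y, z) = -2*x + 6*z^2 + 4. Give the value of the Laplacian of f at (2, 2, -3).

12

∂²f/∂x² = 0
∂²f/∂y² = 0
∂²f/∂z² = 12
∇²f = 12
At (2, 2, -3): 12.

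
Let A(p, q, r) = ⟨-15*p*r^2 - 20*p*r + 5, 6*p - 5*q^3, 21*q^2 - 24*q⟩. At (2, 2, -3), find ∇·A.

-135

∂A₁/∂p = -15*r^2 - 20*r
∂A₂/∂q = -15*q^2
∂A₃/∂r = 0
∇·A = -15*q^2 - 15*r^2 - 20*r
At (2, 2, -3): -135.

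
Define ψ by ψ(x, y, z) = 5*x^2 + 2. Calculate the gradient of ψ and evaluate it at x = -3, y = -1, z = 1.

∂ψ/∂x = 10*x
∂ψ/∂y = 0
∂ψ/∂z = 0
∇ψ = (10*x, 0, 0)
At (-3, -1, 1): (-30, 0, 0).

(-30, 0, 0)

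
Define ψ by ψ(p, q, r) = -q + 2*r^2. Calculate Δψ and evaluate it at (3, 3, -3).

∂²ψ/∂p² = 0
∂²ψ/∂q² = 0
∂²ψ/∂r² = 4
∇²ψ = 4
At (3, 3, -3): 4.

4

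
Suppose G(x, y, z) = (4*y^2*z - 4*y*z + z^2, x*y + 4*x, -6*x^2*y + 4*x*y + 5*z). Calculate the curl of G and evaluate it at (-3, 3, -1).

(-66, -98, 27)

(∇×G)₁ = ∂G₃/∂y − ∂G₂/∂z = -6*x^2 + 4*x
(∇×G)₂ = ∂G₁/∂z − ∂G₃/∂x = 12*x*y + 4*y^2 - 8*y + 2*z
(∇×G)₃ = ∂G₂/∂x − ∂G₁/∂y = -8*y*z + y + 4*z + 4
∇×G = (-6*x^2 + 4*x, 12*x*y + 4*y^2 - 8*y + 2*z, -8*y*z + y + 4*z + 4)
At (-3, 3, -1): (-66, -98, 27).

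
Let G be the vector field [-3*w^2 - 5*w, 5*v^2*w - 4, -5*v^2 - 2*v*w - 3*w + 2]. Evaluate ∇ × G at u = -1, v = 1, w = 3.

(∇×G)₁ = ∂G₃/∂v − ∂G₂/∂w = -5*v^2 - 10*v - 2*w
(∇×G)₂ = ∂G₁/∂w − ∂G₃/∂u = -6*w - 5
(∇×G)₃ = ∂G₂/∂u − ∂G₁/∂v = 0
∇×G = (-5*v^2 - 10*v - 2*w, -6*w - 5, 0)
At (-1, 1, 3): (-21, -23, 0).

(-21, -23, 0)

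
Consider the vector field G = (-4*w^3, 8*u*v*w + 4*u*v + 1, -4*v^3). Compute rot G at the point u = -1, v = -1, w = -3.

(-20, -108, 20)

(∇×G)₁ = ∂G₃/∂v − ∂G₂/∂w = -8*u*v - 12*v^2
(∇×G)₂ = ∂G₁/∂w − ∂G₃/∂u = -12*w^2
(∇×G)₃ = ∂G₂/∂u − ∂G₁/∂v = 8*v*w + 4*v
∇×G = (-8*u*v - 12*v^2, -12*w^2, 8*v*w + 4*v)
At (-1, -1, -3): (-20, -108, 20).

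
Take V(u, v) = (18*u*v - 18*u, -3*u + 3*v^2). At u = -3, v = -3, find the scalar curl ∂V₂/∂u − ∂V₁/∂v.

∂V₂/∂u = -3
∂V₁/∂v = 18*u
Scalar curl = -18*u - 3
At (-3, -3): 51.

51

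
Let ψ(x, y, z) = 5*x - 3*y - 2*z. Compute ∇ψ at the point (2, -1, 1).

(5, -3, -2)

∂ψ/∂x = 5
∂ψ/∂y = -3
∂ψ/∂z = -2
∇ψ = (5, -3, -2)
At (2, -1, 1): (5, -3, -2).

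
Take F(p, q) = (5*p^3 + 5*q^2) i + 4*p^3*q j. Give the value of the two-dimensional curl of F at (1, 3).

6

∂F₂/∂p = 12*p^2*q
∂F₁/∂q = 10*q
Scalar curl = 12*p^2*q - 10*q
At (1, 3): 6.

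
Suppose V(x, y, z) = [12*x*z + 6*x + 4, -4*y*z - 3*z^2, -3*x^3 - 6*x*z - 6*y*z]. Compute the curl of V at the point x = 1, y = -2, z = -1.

(-8, 15, 0)

(∇×V)₁ = ∂V₃/∂y − ∂V₂/∂z = 4*y
(∇×V)₂ = ∂V₁/∂z − ∂V₃/∂x = 9*x^2 + 12*x + 6*z
(∇×V)₃ = ∂V₂/∂x − ∂V₁/∂y = 0
∇×V = (4*y, 9*x^2 + 12*x + 6*z, 0)
At (1, -2, -1): (-8, 15, 0).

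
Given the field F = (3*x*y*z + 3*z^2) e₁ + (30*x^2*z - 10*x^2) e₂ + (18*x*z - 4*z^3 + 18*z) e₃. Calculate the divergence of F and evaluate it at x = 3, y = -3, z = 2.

∂F₁/∂x = 3*y*z
∂F₂/∂y = 0
∂F₃/∂z = 18*x - 12*z^2 + 18
∇·F = 18*x + 3*y*z - 12*z^2 + 18
At (3, -3, 2): 6.

6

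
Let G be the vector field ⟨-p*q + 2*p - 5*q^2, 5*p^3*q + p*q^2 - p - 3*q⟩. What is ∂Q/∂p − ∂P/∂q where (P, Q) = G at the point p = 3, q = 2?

∂G₂/∂p = 15*p^2*q + q^2 - 1
∂G₁/∂q = -p - 10*q
Scalar curl = 15*p^2*q + p + q^2 + 10*q - 1
At (3, 2): 296.

296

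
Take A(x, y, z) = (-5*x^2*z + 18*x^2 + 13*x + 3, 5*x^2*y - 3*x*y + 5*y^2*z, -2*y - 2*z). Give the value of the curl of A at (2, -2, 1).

(-22, -20, -34)

(∇×A)₁ = ∂A₃/∂y − ∂A₂/∂z = -5*y^2 - 2
(∇×A)₂ = ∂A₁/∂z − ∂A₃/∂x = -5*x^2
(∇×A)₃ = ∂A₂/∂x − ∂A₁/∂y = 10*x*y - 3*y
∇×A = (-5*y^2 - 2, -5*x^2, 10*x*y - 3*y)
At (2, -2, 1): (-22, -20, -34).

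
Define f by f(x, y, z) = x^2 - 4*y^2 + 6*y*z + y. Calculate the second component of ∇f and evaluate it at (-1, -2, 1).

(∇f)_2 = ∂f/∂y = -8*y + 6*z + 1
At (-1, -2, 1): 23.

23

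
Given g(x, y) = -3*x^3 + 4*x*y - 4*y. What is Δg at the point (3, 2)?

∂²g/∂x² = -18*x
∂²g/∂y² = 0
∇²g = -18*x
At (3, 2): -54.

-54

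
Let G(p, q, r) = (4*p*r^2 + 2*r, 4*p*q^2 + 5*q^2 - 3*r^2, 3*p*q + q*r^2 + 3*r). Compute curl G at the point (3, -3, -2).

(1, -37, 36)

(∇×G)₁ = ∂G₃/∂q − ∂G₂/∂r = 3*p + r^2 + 6*r
(∇×G)₂ = ∂G₁/∂r − ∂G₃/∂p = 8*p*r - 3*q + 2
(∇×G)₃ = ∂G₂/∂p − ∂G₁/∂q = 4*q^2
∇×G = (3*p + r^2 + 6*r, 8*p*r - 3*q + 2, 4*q^2)
At (3, -3, -2): (1, -37, 36).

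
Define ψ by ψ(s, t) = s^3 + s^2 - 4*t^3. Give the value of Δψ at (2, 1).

-10

∂²ψ/∂s² = 2*(3*s + 1)
∂²ψ/∂t² = -24*t
∇²ψ = 6*s - 24*t + 2
At (2, 1): -10.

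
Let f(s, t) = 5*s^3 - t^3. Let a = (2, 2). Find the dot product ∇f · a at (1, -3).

-24

∂f/∂s = 15*s^2
∂f/∂t = -3*t^2
∇f at (1, -3) = (15, -27)
∇f · a = (15)(2) + (-27)(2) = -24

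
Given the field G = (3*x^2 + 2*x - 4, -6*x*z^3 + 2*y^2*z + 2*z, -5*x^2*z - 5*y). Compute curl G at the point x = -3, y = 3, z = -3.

(-511, 90, 162)

(∇×G)₁ = ∂G₃/∂y − ∂G₂/∂z = 18*x*z^2 - 2*y^2 - 7
(∇×G)₂ = ∂G₁/∂z − ∂G₃/∂x = 10*x*z
(∇×G)₃ = ∂G₂/∂x − ∂G₁/∂y = -6*z^3
∇×G = (18*x*z^2 - 2*y^2 - 7, 10*x*z, -6*z^3)
At (-3, 3, -3): (-511, 90, 162).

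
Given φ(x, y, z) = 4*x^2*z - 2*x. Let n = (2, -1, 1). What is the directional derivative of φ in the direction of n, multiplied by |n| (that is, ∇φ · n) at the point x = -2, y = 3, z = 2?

∂φ/∂x = 8*x*z - 2
∂φ/∂y = 0
∂φ/∂z = 4*x^2
∇φ at (-2, 3, 2) = (-34, 0, 16)
∇φ · n = (-34)(2) + (0)(-1) + (16)(1) = -52

-52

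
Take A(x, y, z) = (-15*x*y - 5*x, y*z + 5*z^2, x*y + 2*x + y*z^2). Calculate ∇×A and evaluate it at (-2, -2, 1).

(-9, 0, -30)

(∇×A)₁ = ∂A₃/∂y − ∂A₂/∂z = x - y + z^2 - 10*z
(∇×A)₂ = ∂A₁/∂z − ∂A₃/∂x = -y - 2
(∇×A)₃ = ∂A₂/∂x − ∂A₁/∂y = 15*x
∇×A = (x - y + z^2 - 10*z, -y - 2, 15*x)
At (-2, -2, 1): (-9, 0, -30).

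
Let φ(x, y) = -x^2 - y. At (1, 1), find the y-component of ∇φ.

(∇φ)_2 = ∂φ/∂y = -1
At (1, 1): -1.

-1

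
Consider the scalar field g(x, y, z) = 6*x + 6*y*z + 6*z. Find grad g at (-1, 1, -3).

(6, -18, 12)

∂g/∂x = 6
∂g/∂y = 6*z
∂g/∂z = 6*y + 6
∇g = (6, 6*z, 6*y + 6)
At (-1, 1, -3): (6, -18, 12).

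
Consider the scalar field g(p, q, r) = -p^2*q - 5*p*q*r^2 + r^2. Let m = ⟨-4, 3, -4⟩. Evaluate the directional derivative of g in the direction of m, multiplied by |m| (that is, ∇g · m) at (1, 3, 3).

762

∂g/∂p = -2*p*q - 5*q*r^2
∂g/∂q = -p^2 - 5*p*r^2
∂g/∂r = -10*p*q*r + 2*r
∇g at (1, 3, 3) = (-141, -46, -84)
∇g · m = (-141)(-4) + (-46)(3) + (-84)(-4) = 762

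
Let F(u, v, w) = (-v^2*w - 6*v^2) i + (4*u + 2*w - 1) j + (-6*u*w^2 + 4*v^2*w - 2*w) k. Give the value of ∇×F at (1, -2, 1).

(-18, 2, -24)

(∇×F)₁ = ∂F₃/∂v − ∂F₂/∂w = 8*v*w - 2
(∇×F)₂ = ∂F₁/∂w − ∂F₃/∂u = -v^2 + 6*w^2
(∇×F)₃ = ∂F₂/∂u − ∂F₁/∂v = 2*v*w + 12*v + 4
∇×F = (8*v*w - 2, -v^2 + 6*w^2, 2*v*w + 12*v + 4)
At (1, -2, 1): (-18, 2, -24).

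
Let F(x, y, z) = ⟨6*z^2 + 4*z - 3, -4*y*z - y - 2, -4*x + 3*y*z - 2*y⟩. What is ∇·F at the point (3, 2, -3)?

∂F₁/∂x = 0
∂F₂/∂y = -4*z - 1
∂F₃/∂z = 3*y
∇·F = 3*y - 4*z - 1
At (3, 2, -3): 17.

17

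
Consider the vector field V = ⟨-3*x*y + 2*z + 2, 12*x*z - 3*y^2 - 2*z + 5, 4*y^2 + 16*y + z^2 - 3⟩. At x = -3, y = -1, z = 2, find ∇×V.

(∇×V)₁ = ∂V₃/∂y − ∂V₂/∂z = -12*x + 8*y + 18
(∇×V)₂ = ∂V₁/∂z − ∂V₃/∂x = 2
(∇×V)₃ = ∂V₂/∂x − ∂V₁/∂y = 3*x + 12*z
∇×V = (-12*x + 8*y + 18, 2, 3*x + 12*z)
At (-3, -1, 2): (46, 2, 15).

(46, 2, 15)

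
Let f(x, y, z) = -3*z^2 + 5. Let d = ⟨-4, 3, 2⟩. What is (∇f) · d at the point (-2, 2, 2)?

∂f/∂x = 0
∂f/∂y = 0
∂f/∂z = -6*z
∇f at (-2, 2, 2) = (0, 0, -12)
∇f · d = (0)(-4) + (0)(3) + (-12)(2) = -24

-24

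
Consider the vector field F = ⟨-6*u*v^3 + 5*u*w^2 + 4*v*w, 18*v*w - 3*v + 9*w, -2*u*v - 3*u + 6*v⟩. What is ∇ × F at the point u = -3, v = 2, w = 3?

(∇×F)₁ = ∂F₃/∂v − ∂F₂/∂w = -2*u - 18*v - 3
(∇×F)₂ = ∂F₁/∂w − ∂F₃/∂u = 10*u*w + 6*v + 3
(∇×F)₃ = ∂F₂/∂u − ∂F₁/∂v = 18*u*v^2 - 4*w
∇×F = (-2*u - 18*v - 3, 10*u*w + 6*v + 3, 18*u*v^2 - 4*w)
At (-3, 2, 3): (-33, -75, -228).

(-33, -75, -228)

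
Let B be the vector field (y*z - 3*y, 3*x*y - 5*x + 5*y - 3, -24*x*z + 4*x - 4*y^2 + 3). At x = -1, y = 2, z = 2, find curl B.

(∇×B)₁ = ∂B₃/∂y − ∂B₂/∂z = -8*y
(∇×B)₂ = ∂B₁/∂z − ∂B₃/∂x = y + 24*z - 4
(∇×B)₃ = ∂B₂/∂x − ∂B₁/∂y = 3*y - z - 2
∇×B = (-8*y, y + 24*z - 4, 3*y - z - 2)
At (-1, 2, 2): (-16, 46, 2).

(-16, 46, 2)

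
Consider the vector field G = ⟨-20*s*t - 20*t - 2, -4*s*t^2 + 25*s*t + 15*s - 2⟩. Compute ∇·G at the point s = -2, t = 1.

∂G₁/∂s = -20*t
∂G₂/∂t = -8*s*t + 25*s
∇·G = -8*s*t + 25*s - 20*t
At (-2, 1): -54.

-54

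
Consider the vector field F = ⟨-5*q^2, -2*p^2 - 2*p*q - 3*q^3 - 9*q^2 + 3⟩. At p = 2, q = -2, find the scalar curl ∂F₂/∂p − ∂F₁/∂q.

∂F₂/∂p = -4*p - 2*q
∂F₁/∂q = -10*q
Scalar curl = -4*p + 8*q
At (2, -2): -24.

-24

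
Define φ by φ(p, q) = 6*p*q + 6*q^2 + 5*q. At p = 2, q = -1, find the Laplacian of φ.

12

∂²φ/∂p² = 0
∂²φ/∂q² = 12
∇²φ = 12
At (2, -1): 12.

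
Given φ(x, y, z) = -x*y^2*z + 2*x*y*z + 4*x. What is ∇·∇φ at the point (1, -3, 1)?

-2

∂²φ/∂x² = 0
∂²φ/∂y² = -2*x*z
∂²φ/∂z² = 0
∇²φ = -2*x*z
At (1, -3, 1): -2.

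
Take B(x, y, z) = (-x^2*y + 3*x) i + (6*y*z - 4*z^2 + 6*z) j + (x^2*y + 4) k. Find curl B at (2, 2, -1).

(∇×B)₁ = ∂B₃/∂y − ∂B₂/∂z = x^2 - 6*y + 8*z - 6
(∇×B)₂ = ∂B₁/∂z − ∂B₃/∂x = -2*x*y
(∇×B)₃ = ∂B₂/∂x − ∂B₁/∂y = x^2
∇×B = (x^2 - 6*y + 8*z - 6, -2*x*y, x^2)
At (2, 2, -1): (-22, -8, 4).

(-22, -8, 4)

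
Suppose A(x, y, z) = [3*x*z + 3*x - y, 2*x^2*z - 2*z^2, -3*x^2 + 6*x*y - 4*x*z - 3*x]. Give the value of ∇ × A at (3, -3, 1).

(4, 52, 13)

(∇×A)₁ = ∂A₃/∂y − ∂A₂/∂z = -2*x^2 + 6*x + 4*z
(∇×A)₂ = ∂A₁/∂z − ∂A₃/∂x = 9*x - 6*y + 4*z + 3
(∇×A)₃ = ∂A₂/∂x − ∂A₁/∂y = 4*x*z + 1
∇×A = (-2*x^2 + 6*x + 4*z, 9*x - 6*y + 4*z + 3, 4*x*z + 1)
At (3, -3, 1): (4, 52, 13).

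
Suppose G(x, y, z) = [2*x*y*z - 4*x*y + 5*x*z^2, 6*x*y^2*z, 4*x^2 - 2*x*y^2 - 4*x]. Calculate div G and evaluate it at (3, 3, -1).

-121

∂G₁/∂x = 2*y*z - 4*y + 5*z^2
∂G₂/∂y = 12*x*y*z
∂G₃/∂z = 0
∇·G = 12*x*y*z + 2*y*z - 4*y + 5*z^2
At (3, 3, -1): -121.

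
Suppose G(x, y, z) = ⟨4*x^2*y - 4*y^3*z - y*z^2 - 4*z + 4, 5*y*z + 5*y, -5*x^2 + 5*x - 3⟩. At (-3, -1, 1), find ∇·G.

34

∂G₁/∂x = 8*x*y
∂G₂/∂y = 5*z + 5
∂G₃/∂z = 0
∇·G = 8*x*y + 5*z + 5
At (-3, -1, 1): 34.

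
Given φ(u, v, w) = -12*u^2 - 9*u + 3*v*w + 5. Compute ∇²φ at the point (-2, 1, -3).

-24

∂²φ/∂u² = -24
∂²φ/∂v² = 0
∂²φ/∂w² = 0
∇²φ = -24
At (-2, 1, -3): -24.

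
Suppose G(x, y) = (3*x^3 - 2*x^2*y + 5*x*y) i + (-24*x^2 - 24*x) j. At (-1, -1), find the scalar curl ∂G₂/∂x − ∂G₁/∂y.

31

∂G₂/∂x = -48*x - 24
∂G₁/∂y = -2*x^2 + 5*x
Scalar curl = 2*x^2 - 53*x - 24
At (-1, -1): 31.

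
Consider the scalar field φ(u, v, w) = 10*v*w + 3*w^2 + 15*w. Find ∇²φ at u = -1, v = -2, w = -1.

∂²φ/∂u² = 0
∂²φ/∂v² = 0
∂²φ/∂w² = 6
∇²φ = 6
At (-1, -2, -1): 6.

6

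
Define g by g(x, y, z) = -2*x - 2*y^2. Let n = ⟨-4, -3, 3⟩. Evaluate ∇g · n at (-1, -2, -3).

-16

∂g/∂x = -2
∂g/∂y = -4*y
∂g/∂z = 0
∇g at (-1, -2, -3) = (-2, 8, 0)
∇g · n = (-2)(-4) + (8)(-3) + (0)(3) = -16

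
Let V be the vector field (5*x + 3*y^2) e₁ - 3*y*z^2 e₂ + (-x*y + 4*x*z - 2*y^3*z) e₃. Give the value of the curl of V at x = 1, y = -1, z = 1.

(-13, -5, 6)

(∇×V)₁ = ∂V₃/∂y − ∂V₂/∂z = -x - 6*y^2*z + 6*y*z
(∇×V)₂ = ∂V₁/∂z − ∂V₃/∂x = y - 4*z
(∇×V)₃ = ∂V₂/∂x − ∂V₁/∂y = -6*y
∇×V = (-x - 6*y^2*z + 6*y*z, y - 4*z, -6*y)
At (1, -1, 1): (-13, -5, 6).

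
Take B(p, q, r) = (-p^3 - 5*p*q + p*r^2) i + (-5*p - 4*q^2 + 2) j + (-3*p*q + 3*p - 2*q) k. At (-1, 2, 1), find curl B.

(∇×B)₁ = ∂B₃/∂q − ∂B₂/∂r = -3*p - 2
(∇×B)₂ = ∂B₁/∂r − ∂B₃/∂p = 2*p*r + 3*q - 3
(∇×B)₃ = ∂B₂/∂p − ∂B₁/∂q = 5*p - 5
∇×B = (-3*p - 2, 2*p*r + 3*q - 3, 5*p - 5)
At (-1, 2, 1): (1, 1, -10).

(1, 1, -10)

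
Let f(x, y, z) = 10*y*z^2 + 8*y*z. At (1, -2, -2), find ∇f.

∂f/∂x = 0
∂f/∂y = 10*z^2 + 8*z
∂f/∂z = 20*y*z + 8*y
∇f = (0, 10*z^2 + 8*z, 20*y*z + 8*y)
At (1, -2, -2): (0, 24, 64).

(0, 24, 64)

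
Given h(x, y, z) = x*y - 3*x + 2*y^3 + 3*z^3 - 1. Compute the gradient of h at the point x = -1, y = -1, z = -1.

(-4, 5, 9)

∂h/∂x = y - 3
∂h/∂y = x + 6*y^2
∂h/∂z = 9*z^2
∇h = (y - 3, x + 6*y^2, 9*z^2)
At (-1, -1, -1): (-4, 5, 9).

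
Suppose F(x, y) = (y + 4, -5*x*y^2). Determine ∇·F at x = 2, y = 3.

-60

∂F₁/∂x = 0
∂F₂/∂y = -10*x*y
∇·F = -10*x*y
At (2, 3): -60.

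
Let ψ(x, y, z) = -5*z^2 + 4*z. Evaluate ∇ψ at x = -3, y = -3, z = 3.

∂ψ/∂x = 0
∂ψ/∂y = 0
∂ψ/∂z = -10*z + 4
∇ψ = (0, 0, -10*z + 4)
At (-3, -3, 3): (0, 0, -26).

(0, 0, -26)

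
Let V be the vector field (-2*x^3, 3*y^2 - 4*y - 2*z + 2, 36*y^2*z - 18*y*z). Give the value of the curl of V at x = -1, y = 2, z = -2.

(∇×V)₁ = ∂V₃/∂y − ∂V₂/∂z = 72*y*z - 18*z + 2
(∇×V)₂ = ∂V₁/∂z − ∂V₃/∂x = 0
(∇×V)₃ = ∂V₂/∂x − ∂V₁/∂y = 0
∇×V = (72*y*z - 18*z + 2, 0, 0)
At (-1, 2, -2): (-250, 0, 0).

(-250, 0, 0)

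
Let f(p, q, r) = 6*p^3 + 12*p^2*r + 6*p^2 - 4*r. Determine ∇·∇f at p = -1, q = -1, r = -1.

∂²f/∂p² = 12*(3*p + 2*r + 1)
∂²f/∂q² = 0
∂²f/∂r² = 0
∇²f = 36*p + 24*r + 12
At (-1, -1, -1): -48.

-48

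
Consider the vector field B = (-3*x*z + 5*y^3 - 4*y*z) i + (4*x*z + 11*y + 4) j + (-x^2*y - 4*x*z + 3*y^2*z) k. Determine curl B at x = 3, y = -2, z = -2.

(∇×B)₁ = ∂B₃/∂y − ∂B₂/∂z = -x^2 - 4*x + 6*y*z
(∇×B)₂ = ∂B₁/∂z − ∂B₃/∂x = 2*x*y - 3*x - 4*y + 4*z
(∇×B)₃ = ∂B₂/∂x − ∂B₁/∂y = -15*y^2 + 8*z
∇×B = (-x^2 - 4*x + 6*y*z, 2*x*y - 3*x - 4*y + 4*z, -15*y^2 + 8*z)
At (3, -2, -2): (3, -21, -76).

(3, -21, -76)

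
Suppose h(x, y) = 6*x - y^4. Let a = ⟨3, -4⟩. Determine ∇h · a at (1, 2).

∂h/∂x = 6
∂h/∂y = -4*y^3
∇h at (1, 2) = (6, -32)
∇h · a = (6)(3) + (-32)(-4) = 146

146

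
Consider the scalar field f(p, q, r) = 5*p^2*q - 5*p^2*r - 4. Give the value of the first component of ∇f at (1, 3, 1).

(∇f)_1 = ∂f/∂p = 10*p*q - 10*p*r
At (1, 3, 1): 20.

20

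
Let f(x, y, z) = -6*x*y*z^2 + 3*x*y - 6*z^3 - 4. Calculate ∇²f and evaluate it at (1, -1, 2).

∂²f/∂x² = 0
∂²f/∂y² = 0
∂²f/∂z² = -12*(x*y + 3*z)
∇²f = -12*x*y - 36*z
At (1, -1, 2): -60.

-60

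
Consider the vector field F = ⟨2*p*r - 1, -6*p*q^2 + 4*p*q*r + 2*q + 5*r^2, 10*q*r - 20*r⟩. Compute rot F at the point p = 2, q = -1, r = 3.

(∇×F)₁ = ∂F₃/∂q − ∂F₂/∂r = -4*p*q
(∇×F)₂ = ∂F₁/∂r − ∂F₃/∂p = 2*p
(∇×F)₃ = ∂F₂/∂p − ∂F₁/∂q = -6*q^2 + 4*q*r
∇×F = (-4*p*q, 2*p, -6*q^2 + 4*q*r)
At (2, -1, 3): (8, 4, -18).

(8, 4, -18)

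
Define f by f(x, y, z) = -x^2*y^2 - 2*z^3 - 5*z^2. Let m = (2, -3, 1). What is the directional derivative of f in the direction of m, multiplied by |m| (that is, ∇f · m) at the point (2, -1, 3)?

∂f/∂x = -2*x*y^2
∂f/∂y = -2*x^2*y
∂f/∂z = -6*z^2 - 10*z
∇f at (2, -1, 3) = (-4, 8, -84)
∇f · m = (-4)(2) + (8)(-3) + (-84)(1) = -116

-116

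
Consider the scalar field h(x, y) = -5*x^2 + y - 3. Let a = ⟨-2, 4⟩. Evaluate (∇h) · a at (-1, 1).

∂h/∂x = -10*x
∂h/∂y = 1
∇h at (-1, 1) = (10, 1)
∇h · a = (10)(-2) + (1)(4) = -16

-16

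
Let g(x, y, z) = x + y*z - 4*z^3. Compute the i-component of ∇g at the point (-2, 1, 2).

1

(∇g)_1 = ∂g/∂x = 1
At (-2, 1, 2): 1.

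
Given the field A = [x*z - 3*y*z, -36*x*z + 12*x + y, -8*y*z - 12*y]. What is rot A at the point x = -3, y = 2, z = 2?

(-136, -9, -54)

(∇×A)₁ = ∂A₃/∂y − ∂A₂/∂z = 36*x - 8*z - 12
(∇×A)₂ = ∂A₁/∂z − ∂A₃/∂x = x - 3*y
(∇×A)₃ = ∂A₂/∂x − ∂A₁/∂y = -33*z + 12
∇×A = (36*x - 8*z - 12, x - 3*y, -33*z + 12)
At (-3, 2, 2): (-136, -9, -54).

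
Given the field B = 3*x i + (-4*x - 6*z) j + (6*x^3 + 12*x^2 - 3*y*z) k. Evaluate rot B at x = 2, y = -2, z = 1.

(∇×B)₁ = ∂B₃/∂y − ∂B₂/∂z = -3*z + 6
(∇×B)₂ = ∂B₁/∂z − ∂B₃/∂x = -18*x^2 - 24*x
(∇×B)₃ = ∂B₂/∂x − ∂B₁/∂y = -4
∇×B = (-3*z + 6, -18*x^2 - 24*x, -4)
At (2, -2, 1): (3, -120, -4).

(3, -120, -4)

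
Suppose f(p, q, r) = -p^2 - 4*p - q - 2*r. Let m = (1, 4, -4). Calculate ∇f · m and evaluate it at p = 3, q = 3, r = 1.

∂f/∂p = -2*p - 4
∂f/∂q = -1
∂f/∂r = -2
∇f at (3, 3, 1) = (-10, -1, -2)
∇f · m = (-10)(1) + (-1)(4) + (-2)(-4) = -6

-6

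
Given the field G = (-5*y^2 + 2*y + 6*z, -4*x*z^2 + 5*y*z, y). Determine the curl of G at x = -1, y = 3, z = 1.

(∇×G)₁ = ∂G₃/∂y − ∂G₂/∂z = 8*x*z - 5*y + 1
(∇×G)₂ = ∂G₁/∂z − ∂G₃/∂x = 6
(∇×G)₃ = ∂G₂/∂x − ∂G₁/∂y = 10*y - 4*z^2 - 2
∇×G = (8*x*z - 5*y + 1, 6, 10*y - 4*z^2 - 2)
At (-1, 3, 1): (-22, 6, 24).

(-22, 6, 24)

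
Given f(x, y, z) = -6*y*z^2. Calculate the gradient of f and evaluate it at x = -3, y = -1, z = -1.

∂f/∂x = 0
∂f/∂y = -6*z^2
∂f/∂z = -12*y*z
∇f = (0, -6*z^2, -12*y*z)
At (-3, -1, -1): (0, -6, -12).

(0, -6, -12)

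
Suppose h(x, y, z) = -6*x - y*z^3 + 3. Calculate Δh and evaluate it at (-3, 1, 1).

∂²h/∂x² = 0
∂²h/∂y² = 0
∂²h/∂z² = -6*y*z
∇²h = -6*y*z
At (-3, 1, 1): -6.

-6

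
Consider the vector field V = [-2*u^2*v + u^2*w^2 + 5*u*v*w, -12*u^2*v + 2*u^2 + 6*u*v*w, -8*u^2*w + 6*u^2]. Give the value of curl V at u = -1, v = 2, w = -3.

(∇×V)₁ = ∂V₃/∂v − ∂V₂/∂w = -6*u*v
(∇×V)₂ = ∂V₁/∂w − ∂V₃/∂u = 2*u^2*w + 5*u*v + 16*u*w - 12*u
(∇×V)₃ = ∂V₂/∂u − ∂V₁/∂v = 2*u^2 - 24*u*v - 5*u*w + 4*u + 6*v*w
∇×V = (-6*u*v, 2*u^2*w + 5*u*v + 16*u*w - 12*u, 2*u^2 - 24*u*v - 5*u*w + 4*u + 6*v*w)
At (-1, 2, -3): (12, 44, -5).

(12, 44, -5)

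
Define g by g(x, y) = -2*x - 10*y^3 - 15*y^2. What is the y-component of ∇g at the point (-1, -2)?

-60

(∇g)_2 = ∂g/∂y = -30*y^2 - 30*y
At (-1, -2): -60.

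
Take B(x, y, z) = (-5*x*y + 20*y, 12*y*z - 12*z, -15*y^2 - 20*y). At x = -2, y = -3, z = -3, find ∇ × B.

(118, 0, -30)

(∇×B)₁ = ∂B₃/∂y − ∂B₂/∂z = -42*y - 8
(∇×B)₂ = ∂B₁/∂z − ∂B₃/∂x = 0
(∇×B)₃ = ∂B₂/∂x − ∂B₁/∂y = 5*x - 20
∇×B = (-42*y - 8, 0, 5*x - 20)
At (-2, -3, -3): (118, 0, -30).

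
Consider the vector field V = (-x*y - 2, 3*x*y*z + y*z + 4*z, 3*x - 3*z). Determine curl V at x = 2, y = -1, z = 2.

(∇×V)₁ = ∂V₃/∂y − ∂V₂/∂z = -3*x*y - y - 4
(∇×V)₂ = ∂V₁/∂z − ∂V₃/∂x = -3
(∇×V)₃ = ∂V₂/∂x − ∂V₁/∂y = x + 3*y*z
∇×V = (-3*x*y - y - 4, -3, x + 3*y*z)
At (2, -1, 2): (3, -3, -4).

(3, -3, -4)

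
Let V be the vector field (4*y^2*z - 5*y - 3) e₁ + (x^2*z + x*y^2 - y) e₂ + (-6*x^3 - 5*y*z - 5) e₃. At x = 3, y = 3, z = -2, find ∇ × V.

(1, 198, 50)

(∇×V)₁ = ∂V₃/∂y − ∂V₂/∂z = -x^2 - 5*z
(∇×V)₂ = ∂V₁/∂z − ∂V₃/∂x = 18*x^2 + 4*y^2
(∇×V)₃ = ∂V₂/∂x − ∂V₁/∂y = 2*x*z + y^2 - 8*y*z + 5
∇×V = (-x^2 - 5*z, 18*x^2 + 4*y^2, 2*x*z + y^2 - 8*y*z + 5)
At (3, 3, -2): (1, 198, 50).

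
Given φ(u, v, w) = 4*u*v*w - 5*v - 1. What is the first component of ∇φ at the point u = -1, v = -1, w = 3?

-12

(∇φ)_1 = ∂φ/∂u = 4*v*w
At (-1, -1, 3): -12.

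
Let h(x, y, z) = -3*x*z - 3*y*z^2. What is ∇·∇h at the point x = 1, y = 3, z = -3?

∂²h/∂x² = 0
∂²h/∂y² = 0
∂²h/∂z² = -6*y
∇²h = -6*y
At (1, 3, -3): -18.

-18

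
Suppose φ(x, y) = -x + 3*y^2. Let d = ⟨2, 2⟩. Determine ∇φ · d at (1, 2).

∂φ/∂x = -1
∂φ/∂y = 6*y
∇φ at (1, 2) = (-1, 12)
∇φ · d = (-1)(2) + (12)(2) = 22

22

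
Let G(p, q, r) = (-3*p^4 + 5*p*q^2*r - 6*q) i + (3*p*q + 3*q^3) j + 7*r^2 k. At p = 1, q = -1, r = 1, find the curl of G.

(0, 5, 13)

(∇×G)₁ = ∂G₃/∂q − ∂G₂/∂r = 0
(∇×G)₂ = ∂G₁/∂r − ∂G₃/∂p = 5*p*q^2
(∇×G)₃ = ∂G₂/∂p − ∂G₁/∂q = -10*p*q*r + 3*q + 6
∇×G = (0, 5*p*q^2, -10*p*q*r + 3*q + 6)
At (1, -1, 1): (0, 5, 13).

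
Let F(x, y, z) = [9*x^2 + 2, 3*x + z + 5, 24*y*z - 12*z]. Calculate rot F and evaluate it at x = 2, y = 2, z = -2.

(-49, 0, 3)

(∇×F)₁ = ∂F₃/∂y − ∂F₂/∂z = 24*z - 1
(∇×F)₂ = ∂F₁/∂z − ∂F₃/∂x = 0
(∇×F)₃ = ∂F₂/∂x − ∂F₁/∂y = 3
∇×F = (24*z - 1, 0, 3)
At (2, 2, -2): (-49, 0, 3).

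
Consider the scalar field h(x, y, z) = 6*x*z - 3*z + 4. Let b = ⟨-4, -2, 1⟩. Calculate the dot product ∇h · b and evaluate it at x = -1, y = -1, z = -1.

∂h/∂x = 6*z
∂h/∂y = 0
∂h/∂z = 6*x - 3
∇h at (-1, -1, -1) = (-6, 0, -9)
∇h · b = (-6)(-4) + (0)(-2) + (-9)(1) = 15

15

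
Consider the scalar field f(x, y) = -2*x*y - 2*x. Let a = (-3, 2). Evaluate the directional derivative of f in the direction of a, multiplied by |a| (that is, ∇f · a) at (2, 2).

∂f/∂x = -2*y - 2
∂f/∂y = -2*x
∇f at (2, 2) = (-6, -4)
∇f · a = (-6)(-3) + (-4)(2) = 10

10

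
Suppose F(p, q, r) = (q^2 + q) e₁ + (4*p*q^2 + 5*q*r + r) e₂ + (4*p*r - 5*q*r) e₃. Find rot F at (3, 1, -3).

(∇×F)₁ = ∂F₃/∂q − ∂F₂/∂r = -5*q - 5*r - 1
(∇×F)₂ = ∂F₁/∂r − ∂F₃/∂p = -4*r
(∇×F)₃ = ∂F₂/∂p − ∂F₁/∂q = 4*q^2 - 2*q - 1
∇×F = (-5*q - 5*r - 1, -4*r, 4*q^2 - 2*q - 1)
At (3, 1, -3): (9, 12, 1).

(9, 12, 1)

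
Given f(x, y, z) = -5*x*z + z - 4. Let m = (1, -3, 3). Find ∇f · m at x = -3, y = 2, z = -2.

58

∂f/∂x = -5*z
∂f/∂y = 0
∂f/∂z = -5*x + 1
∇f at (-3, 2, -2) = (10, 0, 16)
∇f · m = (10)(1) + (0)(-3) + (16)(3) = 58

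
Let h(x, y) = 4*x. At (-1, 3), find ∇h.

∂h/∂x = 4
∂h/∂y = 0
∇h = (4, 0)
At (-1, 3): (4, 0).

(4, 0)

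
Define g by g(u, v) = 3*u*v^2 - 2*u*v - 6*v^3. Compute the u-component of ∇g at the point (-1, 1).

(∇g)_1 = ∂g/∂u = 3*v^2 - 2*v
At (-1, 1): 1.

1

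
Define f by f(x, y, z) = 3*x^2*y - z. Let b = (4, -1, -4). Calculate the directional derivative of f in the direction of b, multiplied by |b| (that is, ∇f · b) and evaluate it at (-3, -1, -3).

∂f/∂x = 6*x*y
∂f/∂y = 3*x^2
∂f/∂z = -1
∇f at (-3, -1, -3) = (18, 27, -1)
∇f · b = (18)(4) + (27)(-1) + (-1)(-4) = 49

49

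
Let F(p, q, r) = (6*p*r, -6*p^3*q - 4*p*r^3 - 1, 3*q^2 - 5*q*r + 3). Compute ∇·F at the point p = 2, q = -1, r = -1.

∂F₁/∂p = 6*r
∂F₂/∂q = -6*p^3
∂F₃/∂r = -5*q
∇·F = -6*p^3 - 5*q + 6*r
At (2, -1, -1): -49.

-49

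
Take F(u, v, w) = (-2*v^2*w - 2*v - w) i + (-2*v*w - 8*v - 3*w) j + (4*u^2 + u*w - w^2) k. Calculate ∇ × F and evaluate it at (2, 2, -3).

(7, -22, -22)

(∇×F)₁ = ∂F₃/∂v − ∂F₂/∂w = 2*v + 3
(∇×F)₂ = ∂F₁/∂w − ∂F₃/∂u = -8*u - 2*v^2 - w - 1
(∇×F)₃ = ∂F₂/∂u − ∂F₁/∂v = 4*v*w + 2
∇×F = (2*v + 3, -8*u - 2*v^2 - w - 1, 4*v*w + 2)
At (2, 2, -3): (7, -22, -22).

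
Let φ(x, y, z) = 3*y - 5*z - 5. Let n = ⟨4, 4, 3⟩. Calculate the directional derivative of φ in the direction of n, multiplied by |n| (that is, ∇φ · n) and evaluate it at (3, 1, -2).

∂φ/∂x = 0
∂φ/∂y = 3
∂φ/∂z = -5
∇φ at (3, 1, -2) = (0, 3, -5)
∇φ · n = (0)(4) + (3)(4) + (-5)(3) = -3

-3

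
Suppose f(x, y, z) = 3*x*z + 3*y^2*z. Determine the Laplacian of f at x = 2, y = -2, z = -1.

-6

∂²f/∂x² = 0
∂²f/∂y² = 6*z
∂²f/∂z² = 0
∇²f = 6*z
At (2, -2, -1): -6.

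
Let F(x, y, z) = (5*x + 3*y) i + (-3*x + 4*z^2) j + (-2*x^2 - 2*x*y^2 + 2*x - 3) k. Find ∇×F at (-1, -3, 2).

(∇×F)₁ = ∂F₃/∂y − ∂F₂/∂z = -4*x*y - 8*z
(∇×F)₂ = ∂F₁/∂z − ∂F₃/∂x = 4*x + 2*y^2 - 2
(∇×F)₃ = ∂F₂/∂x − ∂F₁/∂y = -6
∇×F = (-4*x*y - 8*z, 4*x + 2*y^2 - 2, -6)
At (-1, -3, 2): (-28, 12, -6).

(-28, 12, -6)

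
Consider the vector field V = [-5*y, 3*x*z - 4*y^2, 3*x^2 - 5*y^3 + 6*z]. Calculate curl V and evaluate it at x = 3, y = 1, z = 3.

(∇×V)₁ = ∂V₃/∂y − ∂V₂/∂z = -3*x - 15*y^2
(∇×V)₂ = ∂V₁/∂z − ∂V₃/∂x = -6*x
(∇×V)₃ = ∂V₂/∂x − ∂V₁/∂y = 3*z + 5
∇×V = (-3*x - 15*y^2, -6*x, 3*z + 5)
At (3, 1, 3): (-24, -18, 14).

(-24, -18, 14)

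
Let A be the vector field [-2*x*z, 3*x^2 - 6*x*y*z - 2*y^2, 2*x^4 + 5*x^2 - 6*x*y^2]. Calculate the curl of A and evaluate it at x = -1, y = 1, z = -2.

(6, 26, 6)

(∇×A)₁ = ∂A₃/∂y − ∂A₂/∂z = -6*x*y
(∇×A)₂ = ∂A₁/∂z − ∂A₃/∂x = -8*x^3 - 12*x + 6*y^2
(∇×A)₃ = ∂A₂/∂x − ∂A₁/∂y = 6*x - 6*y*z
∇×A = (-6*x*y, -8*x^3 - 12*x + 6*y^2, 6*x - 6*y*z)
At (-1, 1, -2): (6, 26, 6).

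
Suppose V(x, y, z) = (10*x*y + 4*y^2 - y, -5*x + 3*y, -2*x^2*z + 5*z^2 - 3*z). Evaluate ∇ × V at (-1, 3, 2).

(0, -8, -18)

(∇×V)₁ = ∂V₃/∂y − ∂V₂/∂z = 0
(∇×V)₂ = ∂V₁/∂z − ∂V₃/∂x = 4*x*z
(∇×V)₃ = ∂V₂/∂x − ∂V₁/∂y = -10*x - 8*y - 4
∇×V = (0, 4*x*z, -10*x - 8*y - 4)
At (-1, 3, 2): (0, -8, -18).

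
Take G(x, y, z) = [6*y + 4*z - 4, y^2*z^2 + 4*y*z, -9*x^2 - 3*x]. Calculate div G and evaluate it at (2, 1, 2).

∂G₁/∂x = 0
∂G₂/∂y = 2*y*z^2 + 4*z
∂G₃/∂z = 0
∇·G = 2*y*z^2 + 4*z
At (2, 1, 2): 16.

16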